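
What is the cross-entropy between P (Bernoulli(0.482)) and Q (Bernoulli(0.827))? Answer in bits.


H(P,Q) = -p*log2(q) - (1-p)*log2(1-q). -0.482*log2(0.827) = 0.132088; -0.518*log2(0.173) = 1.311139. H(P,Q) = 0.132088 + 1.311139 = 1.4432

1.4432 bits


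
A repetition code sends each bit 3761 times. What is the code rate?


Rate = k/n = 1/3761

1/3761


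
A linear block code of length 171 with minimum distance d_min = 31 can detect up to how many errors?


Detection capability = d_min - 1 = 31 - 1 = 30

30 errors


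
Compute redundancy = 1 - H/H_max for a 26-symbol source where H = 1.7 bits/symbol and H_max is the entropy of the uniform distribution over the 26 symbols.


H_max = log2(K) = log2(26) = 4.7004 bits/symbol. Redundancy = 1 - H/H_max = 1 - 1.7/4.7004 = 1 - 0.3617 = 0.6383

0.6383


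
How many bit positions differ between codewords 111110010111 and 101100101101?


Count differing positions: . ^ . . ^ . ^ ^ ^ . ^ . = 6 differences

6


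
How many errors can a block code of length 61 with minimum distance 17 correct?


Correction capability = floor((d-1)/2) = floor((17-1)/2) = 8

8 errors


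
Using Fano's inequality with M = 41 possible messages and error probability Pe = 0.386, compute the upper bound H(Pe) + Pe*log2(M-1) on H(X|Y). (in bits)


H(Pe) = -Pe*log2(Pe) - (1-Pe)*log2(1-Pe) = -0.386*log2(0.386) - 0.614*log2(0.614) = 0.530104 + 0.432065 = 0.9622. Pe*log2(M-1) = 0.386*log2(40) = 2.054264. Bound = H(Pe) + Pe*log2(M-1) = 0.530104 + 0.432065 + 2.054264 = 3.0164

3.0164 bits


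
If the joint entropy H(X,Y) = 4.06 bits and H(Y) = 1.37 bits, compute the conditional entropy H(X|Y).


H(X|Y) = H(X,Y) - H(Y) = 4.06 - 1.37 = 2.69

2.69 bits


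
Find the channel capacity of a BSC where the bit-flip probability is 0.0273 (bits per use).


H(p) = -p*log2(p) - (1-p)*log2(1-p) = -0.0273*log2(0.0273) - 0.9727*log2(0.9727) = 0.141822 + 0.038843 = 0.1807. C = 1 - H(p) = 1 - 0.1807 = 0.8193

0.8193 bits


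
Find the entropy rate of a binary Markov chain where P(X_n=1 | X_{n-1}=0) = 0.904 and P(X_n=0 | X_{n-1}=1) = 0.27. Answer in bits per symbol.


Stationary distribution: pi_0 = p10/(p01+p10) = 0.23, pi_1 = 0.77. Entropy rate H' = pi_0*H(p01) + pi_1*H(p10) = 0.23*0.4562 + 0.77*0.8415 = 0.7529

0.7529 bits/symbol


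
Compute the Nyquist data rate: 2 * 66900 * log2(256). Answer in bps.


Rate = 2 * B * log2(M) = 2 * 66900 * 8.0 = 1070400.0

1070400.0 bps


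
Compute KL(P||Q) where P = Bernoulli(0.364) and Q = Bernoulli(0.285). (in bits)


KL = p*log2(p/q) + (1-p)*log2((1-p)/(1-q)) = 0.364*log2(0.364/0.285) + 0.636*log2(0.636/0.715) = 0.0211

0.0211 bits


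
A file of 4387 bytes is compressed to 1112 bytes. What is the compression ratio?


Ratio = original / compressed = 4387 / 1112 = 3.9451

3.9451


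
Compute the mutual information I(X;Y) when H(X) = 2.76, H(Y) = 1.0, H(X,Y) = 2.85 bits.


I(X;Y) = H(X) + H(Y) - H(X,Y) = 2.76 + 1.0 - 2.85 = 0.91

0.91 bits


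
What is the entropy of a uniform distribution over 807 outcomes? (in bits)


H = log2(n) = log2(807) = 9.6564

9.6564 bits


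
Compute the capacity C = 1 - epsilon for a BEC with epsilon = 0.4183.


C = 1 - epsilon = 1 - 0.4183 = 0.5817

0.5817 bits


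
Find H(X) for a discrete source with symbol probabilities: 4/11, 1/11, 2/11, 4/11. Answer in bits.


H = -sum(p_i * log2(p_i)). Terms: -(4/11)*log2(4/11) = 0.530702; -(1/11)*log2(1/11) = 0.314494; -(2/11)*log2(2/11) = 0.447169; -(4/11)*log2(4/11) = 0.530702. H = 0.530702 + 0.314494 + 0.447169 + 0.530702 = 1.8231

1.8231 bits


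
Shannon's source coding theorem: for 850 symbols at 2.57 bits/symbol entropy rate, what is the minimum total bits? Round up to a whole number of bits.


Minimum bits >= n * H = 850 * 2.57 = 2184.5, rounded up to a whole number of bits = 2185

2185 bits


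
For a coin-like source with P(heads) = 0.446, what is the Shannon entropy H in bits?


H = -p*log2(p) - (1-p)*log2(1-p). -0.446*log2(0.446) = 0.519538; -0.554*log2(0.554) = 0.472031. H = 0.519538 + 0.472031 = 0.9916

0.9916 bits


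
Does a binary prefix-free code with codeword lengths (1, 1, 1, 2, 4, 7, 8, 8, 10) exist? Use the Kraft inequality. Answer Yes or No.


Kraft sum = sum(2^(-l_i)) = 1.8291, need <= 1. Result: violated (a binary prefix-free code with these lengths cannot exist)

No


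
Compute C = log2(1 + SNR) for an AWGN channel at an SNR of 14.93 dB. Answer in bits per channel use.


SNR_linear = 10^(14.93/10) = 31.1172; C = log2(1 + SNR_linear) = log2(1 + 31.1172) = 5.0053

5.0053 bits/channel use


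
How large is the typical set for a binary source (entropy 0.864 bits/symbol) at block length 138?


log2|A_typical| = nH = 138 * 0.864 = 119.232, so |A_typical| ~ 2^119.232 = 7.806e+35

7.806e+35


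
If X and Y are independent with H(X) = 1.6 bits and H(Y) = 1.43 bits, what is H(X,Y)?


For independent variables, H(X,Y) = H(X) + H(Y) = 1.6 + 1.43 = 3.03

3.03 bits


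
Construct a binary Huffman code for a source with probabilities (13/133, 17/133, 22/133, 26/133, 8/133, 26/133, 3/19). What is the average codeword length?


Huffman construction (repeatedly merge the two least-probable nodes; each merge adds 1 bit to every symbol beneath it): 8/133 + 13/133 = 3/19; 17/133 + 3/19 = 2/7; 3/19 + 22/133 = 43/133; 26/133 + 26/133 = 52/133; 2/7 + 43/133 = 81/133; 52/133 + 81/133 = 1. Resulting codeword lengths (in the order the probabilities were given): (4, 3, 3, 2, 4, 2, 3). L_avg = sum(p_i * l_i) = 13/133*4 + 17/133*3 + 22/133*3 + 26/133*2 + 8/133*4 + 26/133*2 + 3/19*3 = 368/133 = 2.7669

2.7669 bits


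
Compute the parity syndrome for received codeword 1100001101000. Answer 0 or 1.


Syndrome = XOR of all bits = 1 XOR 1 XOR 0 XOR 0 XOR 0 XOR 0 XOR 1 XOR 1 XOR 0 XOR 1 XOR 0 XOR 0 XOR 0 = 1

1


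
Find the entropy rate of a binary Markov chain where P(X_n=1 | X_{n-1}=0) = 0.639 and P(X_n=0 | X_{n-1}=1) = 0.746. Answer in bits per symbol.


Stationary distribution: pi_0 = p10/(p01+p10) = 0.5386, pi_1 = 0.4614. Entropy rate H' = pi_0*H(p01) + pi_1*H(p10) = 0.5386*0.9435 + 0.4614*0.8176 = 0.8854

0.8854 bits/symbol


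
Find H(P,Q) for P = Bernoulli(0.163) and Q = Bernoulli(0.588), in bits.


H(P,Q) = -p*log2(q) - (1-p)*log2(1-q). -0.163*log2(0.588) = 0.124876; -0.837*log2(0.412) = 1.070761. H(P,Q) = 0.124876 + 1.070761 = 1.1956

1.1956 bits


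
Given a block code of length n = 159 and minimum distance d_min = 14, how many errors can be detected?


Detection capability = d_min - 1 = 14 - 1 = 13

13 errors


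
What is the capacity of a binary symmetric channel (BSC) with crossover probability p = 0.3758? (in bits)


H(p) = -p*log2(p) - (1-p)*log2(1-p) = -0.3758*log2(0.3758) - 0.6242*log2(0.6242) = 0.530616 + 0.424406 = 0.955. C = 1 - H(p) = 1 - 0.955 = 0.045

0.045 bits


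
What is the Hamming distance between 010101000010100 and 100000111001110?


Count differing positions: ^ ^ . ^ . ^ ^ ^ ^ . ^ ^ . ^ . = 10 differences

10


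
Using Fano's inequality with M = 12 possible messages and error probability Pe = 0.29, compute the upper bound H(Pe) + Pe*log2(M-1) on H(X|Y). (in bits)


H(Pe) = -Pe*log2(Pe) - (1-Pe)*log2(1-Pe) = -0.29*log2(0.29) - 0.71*log2(0.71) = 0.517904 + 0.350817 = 0.8687. Pe*log2(M-1) = 0.29*log2(11) = 1.003235. Bound = H(Pe) + Pe*log2(M-1) = 0.517904 + 0.350817 + 1.003235 = 1.872

1.872 bits


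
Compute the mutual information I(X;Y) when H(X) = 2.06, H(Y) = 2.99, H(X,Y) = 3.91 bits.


I(X;Y) = H(X) + H(Y) - H(X,Y) = 2.06 + 2.99 - 3.91 = 1.14

1.14 bits


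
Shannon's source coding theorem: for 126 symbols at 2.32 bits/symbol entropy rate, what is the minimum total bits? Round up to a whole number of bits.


Minimum bits >= n * H = 126 * 2.32 = 292.32, rounded up to a whole number of bits = 293

293 bits


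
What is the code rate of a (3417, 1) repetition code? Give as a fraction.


Rate = k/n = 1/3417

1/3417


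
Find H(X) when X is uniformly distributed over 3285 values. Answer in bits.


H = log2(n) = log2(3285) = 11.6817

11.6817 bits


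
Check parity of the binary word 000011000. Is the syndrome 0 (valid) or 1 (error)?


Syndrome = XOR of all bits = 0 XOR 0 XOR 0 XOR 0 XOR 1 XOR 1 XOR 0 XOR 0 XOR 0 = 0

0


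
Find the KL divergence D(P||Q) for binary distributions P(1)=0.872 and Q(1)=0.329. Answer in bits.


KL = p*log2(p/q) + (1-p)*log2((1-p)/(1-q)) = 0.872*log2(0.872/0.329) + 0.128*log2(0.128/0.671) = 0.9203

0.9203 bits


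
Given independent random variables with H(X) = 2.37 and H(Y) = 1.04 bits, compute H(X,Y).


For independent variables, H(X,Y) = H(X) + H(Y) = 2.37 + 1.04 = 3.41

3.41 bits


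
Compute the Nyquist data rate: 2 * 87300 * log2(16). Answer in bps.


Rate = 2 * B * log2(M) = 2 * 87300 * 4.0 = 698400.0

698400.0 bps


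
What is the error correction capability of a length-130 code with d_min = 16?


Correction capability = floor((d-1)/2) = floor((16-1)/2) = 7

7 errors


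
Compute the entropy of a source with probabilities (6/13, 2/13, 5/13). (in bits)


H = -sum(p_i * log2(p_i)). Terms: -(6/13)*log2(6/13) = 0.514836; -(2/13)*log2(2/13) = 0.415452; -(5/13)*log2(5/13) = 0.530197. H = 0.514836 + 0.415452 + 0.530197 = 1.4605

1.4605 bits


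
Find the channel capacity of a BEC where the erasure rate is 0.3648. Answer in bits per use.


C = 1 - epsilon = 1 - 0.3648 = 0.6352

0.6352 bits


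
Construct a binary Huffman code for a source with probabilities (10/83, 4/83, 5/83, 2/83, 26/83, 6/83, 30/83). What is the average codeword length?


Huffman construction (repeatedly merge the two least-probable nodes; each merge adds 1 bit to every symbol beneath it): 2/83 + 4/83 = 6/83; 5/83 + 6/83 = 11/83; 6/83 + 10/83 = 16/83; 11/83 + 16/83 = 27/83; 26/83 + 27/83 = 53/83; 30/83 + 53/83 = 1. Resulting codeword lengths (in the order the probabilities were given): (4, 5, 4, 5, 2, 4, 1). L_avg = sum(p_i * l_i) = 10/83*4 + 4/83*5 + 5/83*4 + 2/83*5 + 26/83*2 + 6/83*4 + 30/83*1 = 196/83 = 2.3614

2.3614 bits


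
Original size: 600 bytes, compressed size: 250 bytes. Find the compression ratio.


Ratio = original / compressed = 600 / 250 = 2.4

2.4


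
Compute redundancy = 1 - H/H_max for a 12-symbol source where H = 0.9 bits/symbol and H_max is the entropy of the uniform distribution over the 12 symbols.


H_max = log2(K) = log2(12) = 3.585 bits/symbol. Redundancy = 1 - H/H_max = 1 - 0.9/3.585 = 1 - 0.251 = 0.749

0.749


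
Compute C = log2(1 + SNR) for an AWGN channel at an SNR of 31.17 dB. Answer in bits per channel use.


SNR_linear = 10^(31.17/10) = 1309.1819; C = log2(1 + SNR_linear) = log2(1 + 1309.1819) = 10.3556

10.3556 bits/channel use


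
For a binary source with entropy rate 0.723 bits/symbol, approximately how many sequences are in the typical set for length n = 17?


log2|A_typical| = nH = 17 * 0.723 = 12.291, so |A_typical| ~ 2^12.291 = 5.011e+03

5.011e+03


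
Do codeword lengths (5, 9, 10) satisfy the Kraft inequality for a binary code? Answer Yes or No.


Kraft sum = sum(2^(-l_i)) = 0.0342, need <= 1. Result: satisfied (a binary prefix-free code with these lengths exists)

Yes


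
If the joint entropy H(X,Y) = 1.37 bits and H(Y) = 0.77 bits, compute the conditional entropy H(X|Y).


H(X|Y) = H(X,Y) - H(Y) = 1.37 - 0.77 = 0.6

0.6 bits


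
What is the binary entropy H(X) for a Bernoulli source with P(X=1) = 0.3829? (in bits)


H = -p*log2(p) - (1-p)*log2(1-p). -0.3829*log2(0.3829) = 0.530301; -0.6171*log2(0.6171) = 0.429763. H = 0.530301 + 0.429763 = 0.9601

0.9601 bits


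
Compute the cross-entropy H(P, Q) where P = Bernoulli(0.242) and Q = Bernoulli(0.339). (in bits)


H(P,Q) = -p*log2(q) - (1-p)*log2(1-q). -0.242*log2(0.339) = 0.377676; -0.758*log2(0.661) = 0.452737. H(P,Q) = 0.377676 + 0.452737 = 0.8304

0.8304 bits


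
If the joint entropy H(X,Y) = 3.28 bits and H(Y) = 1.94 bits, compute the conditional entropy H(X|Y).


H(X|Y) = H(X,Y) - H(Y) = 3.28 - 1.94 = 1.34

1.34 bits


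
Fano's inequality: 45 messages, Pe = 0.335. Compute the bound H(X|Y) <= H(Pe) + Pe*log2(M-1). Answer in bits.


H(Pe) = -Pe*log2(Pe) - (1-Pe)*log2(1-Pe) = -0.335*log2(0.335) - 0.665*log2(0.665) = 0.528552 + 0.391402 = 0.92. Pe*log2(M-1) = 0.335*log2(44) = 1.828910. Bound = H(Pe) + Pe*log2(M-1) = 0.528552 + 0.391402 + 1.828910 = 2.7489

2.7489 bits


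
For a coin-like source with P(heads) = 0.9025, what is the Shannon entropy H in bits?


H = -p*log2(p) - (1-p)*log2(1-p). -0.9025*log2(0.9025) = 0.133571; -0.0975*log2(0.0975) = 0.327449. H = 0.133571 + 0.327449 = 0.461

0.461 bits


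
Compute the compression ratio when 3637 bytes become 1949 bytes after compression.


Ratio = original / compressed = 3637 / 1949 = 1.8661

1.8661


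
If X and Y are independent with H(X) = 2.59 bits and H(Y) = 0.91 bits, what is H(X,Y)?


For independent variables, H(X,Y) = H(X) + H(Y) = 2.59 + 0.91 = 3.5

3.5 bits


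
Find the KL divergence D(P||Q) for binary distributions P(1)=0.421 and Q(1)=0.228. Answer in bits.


KL = p*log2(p/q) + (1-p)*log2((1-p)/(1-q)) = 0.421*log2(0.421/0.228) + 0.579*log2(0.579/0.772) = 0.1322

0.1322 bits


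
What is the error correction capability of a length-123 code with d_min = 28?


Correction capability = floor((d-1)/2) = floor((28-1)/2) = 13

13 errors


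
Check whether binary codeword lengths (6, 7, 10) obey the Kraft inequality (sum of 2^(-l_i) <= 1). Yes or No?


Kraft sum = sum(2^(-l_i)) = 0.0244, need <= 1. Result: satisfied (a binary prefix-free code with these lengths exists)

Yes


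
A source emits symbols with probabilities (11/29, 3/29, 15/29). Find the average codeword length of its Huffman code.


Huffman construction (repeatedly merge the two least-probable nodes; each merge adds 1 bit to every symbol beneath it): 3/29 + 11/29 = 14/29; 14/29 + 15/29 = 1. Resulting codeword lengths (in the order the probabilities were given): (2, 2, 1). L_avg = sum(p_i * l_i) = 11/29*2 + 3/29*2 + 15/29*1 = 43/29 = 1.4828

1.4828 bits


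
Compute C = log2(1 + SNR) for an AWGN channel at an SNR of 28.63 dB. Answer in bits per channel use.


SNR_linear = 10^(28.63/10) = 729.4575; C = log2(1 + SNR_linear) = log2(1 + 729.4575) = 9.5127

9.5127 bits/channel use


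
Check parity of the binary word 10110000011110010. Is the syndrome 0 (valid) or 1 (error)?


Syndrome = XOR of all bits = 1 XOR 0 XOR 1 XOR 1 XOR 0 XOR 0 XOR 0 XOR 0 XOR 0 XOR 1 XOR 1 XOR 1 XOR 1 XOR 0 XOR 0 XOR 1 XOR 0 = 0

0


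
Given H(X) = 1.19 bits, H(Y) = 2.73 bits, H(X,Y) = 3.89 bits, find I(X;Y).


I(X;Y) = H(X) + H(Y) - H(X,Y) = 1.19 + 2.73 - 3.89 = 0.03

0.03 bits


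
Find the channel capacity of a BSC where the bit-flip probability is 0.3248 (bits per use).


H(p) = -p*log2(p) - (1-p)*log2(1-p) = -0.3248*log2(0.3248) - 0.6752*log2(0.6752) = 0.526948 + 0.382577 = 0.9095. C = 1 - H(p) = 1 - 0.9095 = 0.0905

0.0905 bits


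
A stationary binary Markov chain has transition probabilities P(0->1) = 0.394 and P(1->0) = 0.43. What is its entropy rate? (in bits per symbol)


Stationary distribution: pi_0 = p10/(p01+p10) = 0.5218, pi_1 = 0.4782. Entropy rate H' = pi_0*H(p01) + pi_1*H(p10) = 0.5218*0.9673 + 0.4782*0.9858 = 0.9762

0.9762 bits/symbol


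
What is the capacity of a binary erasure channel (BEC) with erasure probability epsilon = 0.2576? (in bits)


C = 1 - epsilon = 1 - 0.2576 = 0.7424

0.7424 bits


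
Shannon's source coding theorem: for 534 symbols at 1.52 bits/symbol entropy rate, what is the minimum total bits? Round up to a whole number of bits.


Minimum bits >= n * H = 534 * 1.52 = 811.68, rounded up to a whole number of bits = 812

812 bits


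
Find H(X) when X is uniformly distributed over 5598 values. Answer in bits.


H = log2(n) = log2(5598) = 12.4507

12.4507 bits


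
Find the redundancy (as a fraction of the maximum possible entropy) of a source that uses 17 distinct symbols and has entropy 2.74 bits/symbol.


H_max = log2(K) = log2(17) = 4.0875 bits/symbol. Redundancy = 1 - H/H_max = 1 - 2.74/4.0875 = 1 - 0.6703 = 0.3297

0.3297


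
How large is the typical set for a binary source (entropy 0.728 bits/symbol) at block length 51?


log2|A_typical| = nH = 51 * 0.728 = 37.128, so |A_typical| ~ 2^37.128 = 1.502e+11

1.502e+11


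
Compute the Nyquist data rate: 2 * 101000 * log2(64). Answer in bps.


Rate = 2 * B * log2(M) = 2 * 101000 * 6.0 = 1212000.0

1212000.0 bps


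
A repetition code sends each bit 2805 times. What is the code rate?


Rate = k/n = 1/2805

1/2805


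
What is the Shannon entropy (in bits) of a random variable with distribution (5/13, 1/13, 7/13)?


H = -sum(p_i * log2(p_i)). Terms: -(5/13)*log2(5/13) = 0.530197; -(1/13)*log2(1/13) = 0.284649; -(7/13)*log2(7/13) = 0.480892. H = 0.530197 + 0.284649 + 0.480892 = 1.2957

1.2957 bits


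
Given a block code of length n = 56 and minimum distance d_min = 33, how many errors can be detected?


Detection capability = d_min - 1 = 33 - 1 = 32

32 errors


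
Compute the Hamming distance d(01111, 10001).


Count differing positions: ^ ^ ^ ^ . = 4 differences

4


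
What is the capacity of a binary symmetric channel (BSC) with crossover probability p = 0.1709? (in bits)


H(p) = -p*log2(p) - (1-p)*log2(1-p) = -0.1709*log2(0.1709) - 0.8291*log2(0.8291) = 0.435586 + 0.224174 = 0.6598. C = 1 - H(p) = 1 - 0.6598 = 0.3402

0.3402 bits


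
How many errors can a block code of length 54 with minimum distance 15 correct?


Correction capability = floor((d-1)/2) = floor((15-1)/2) = 7

7 errors


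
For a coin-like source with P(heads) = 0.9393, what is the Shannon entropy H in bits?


H = -p*log2(p) - (1-p)*log2(1-p). -0.9393*log2(0.9393) = 0.084858; -0.0607*log2(0.0607) = 0.245359. H = 0.084858 + 0.245359 = 0.3302

0.3302 bits


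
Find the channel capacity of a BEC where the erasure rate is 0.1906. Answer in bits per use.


C = 1 - epsilon = 1 - 0.1906 = 0.8094

0.8094 bits


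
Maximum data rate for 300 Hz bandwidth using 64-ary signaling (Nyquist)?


Rate = 2 * B * log2(M) = 2 * 300 * 6.0 = 3600.0

3600.0 bps


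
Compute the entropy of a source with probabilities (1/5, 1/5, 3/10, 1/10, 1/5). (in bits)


H = -sum(p_i * log2(p_i)). Terms: -(1/5)*log2(1/5) = 0.464386; -(1/5)*log2(1/5) = 0.464386; -(3/10)*log2(3/10) = 0.521090; -(1/10)*log2(1/10) = 0.332193; -(1/5)*log2(1/5) = 0.464386. H = 0.464386 + 0.464386 + 0.521090 + 0.332193 + 0.464386 = 2.2464

2.2464 bits


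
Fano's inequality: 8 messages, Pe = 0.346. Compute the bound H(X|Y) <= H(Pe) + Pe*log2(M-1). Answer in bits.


H(Pe) = -Pe*log2(Pe) - (1-Pe)*log2(1-Pe) = -0.346*log2(0.346) - 0.654*log2(0.654) = 0.529780 + 0.400665 = 0.9304. Pe*log2(M-1) = 0.346*log2(7) = 0.971345. Bound = H(Pe) + Pe*log2(M-1) = 0.529780 + 0.400665 + 0.971345 = 1.9018

1.9018 bits


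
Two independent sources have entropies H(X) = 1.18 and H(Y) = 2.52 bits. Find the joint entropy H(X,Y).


For independent variables, H(X,Y) = H(X) + H(Y) = 1.18 + 2.52 = 3.7

3.7 bits


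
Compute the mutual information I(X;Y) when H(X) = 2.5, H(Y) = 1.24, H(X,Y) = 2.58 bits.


I(X;Y) = H(X) + H(Y) - H(X,Y) = 2.5 + 1.24 - 2.58 = 1.16

1.16 bits


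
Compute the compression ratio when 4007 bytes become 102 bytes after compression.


Ratio = original / compressed = 4007 / 102 = 39.2843

39.2843


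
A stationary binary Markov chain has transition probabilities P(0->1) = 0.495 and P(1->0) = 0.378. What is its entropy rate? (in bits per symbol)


Stationary distribution: pi_0 = p10/(p01+p10) = 0.433, pi_1 = 0.567. Entropy rate H' = pi_0*H(p01) + pi_1*H(p10) = 0.433*0.9999 + 0.567*0.9566 = 0.9754

0.9754 bits/symbol


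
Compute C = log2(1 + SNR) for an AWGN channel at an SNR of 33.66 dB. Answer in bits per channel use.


SNR_linear = 10^(33.66/10) = 2322.7368; C = log2(1 + SNR_linear) = log2(1 + 2322.7368) = 11.1822

11.1822 bits/channel use


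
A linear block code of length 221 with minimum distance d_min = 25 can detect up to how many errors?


Detection capability = d_min - 1 = 25 - 1 = 24

24 errors


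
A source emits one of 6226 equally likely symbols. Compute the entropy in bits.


H = log2(n) = log2(6226) = 12.6041

12.6041 bits


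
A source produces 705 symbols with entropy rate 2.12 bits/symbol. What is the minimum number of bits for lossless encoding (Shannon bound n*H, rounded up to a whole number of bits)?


Minimum bits >= n * H = 705 * 2.12 = 1494.6, rounded up to a whole number of bits = 1495

1495 bits


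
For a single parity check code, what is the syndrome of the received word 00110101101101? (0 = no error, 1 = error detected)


Syndrome = XOR of all bits = 0 XOR 0 XOR 1 XOR 1 XOR 0 XOR 1 XOR 0 XOR 1 XOR 1 XOR 0 XOR 1 XOR 1 XOR 0 XOR 1 = 0

0


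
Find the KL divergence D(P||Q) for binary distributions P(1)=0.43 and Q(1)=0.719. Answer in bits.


KL = p*log2(p/q) + (1-p)*log2((1-p)/(1-q)) = 0.43*log2(0.43/0.719) + 0.57*log2(0.57/0.281) = 0.2627

0.2627 bits


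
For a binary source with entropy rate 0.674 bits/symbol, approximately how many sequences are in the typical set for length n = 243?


log2|A_typical| = nH = 243 * 0.674 = 163.782, so |A_typical| ~ 2^163.782 = 2.010e+49

2.010e+49


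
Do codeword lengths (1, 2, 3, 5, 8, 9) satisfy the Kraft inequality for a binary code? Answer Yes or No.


Kraft sum = sum(2^(-l_i)) = 0.9121, need <= 1. Result: satisfied (a binary prefix-free code with these lengths exists)

Yes


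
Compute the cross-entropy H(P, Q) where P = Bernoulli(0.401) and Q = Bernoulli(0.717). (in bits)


H(P,Q) = -p*log2(q) - (1-p)*log2(1-q). -0.401*log2(0.717) = 0.192462; -0.599*log2(0.283) = 1.090854. H(P,Q) = 0.192462 + 1.090854 = 1.2833

1.2833 bits


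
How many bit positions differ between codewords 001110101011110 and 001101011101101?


Count differing positions: . . . . ^ ^ ^ ^ . ^ ^ . . ^ ^ = 8 differences

8


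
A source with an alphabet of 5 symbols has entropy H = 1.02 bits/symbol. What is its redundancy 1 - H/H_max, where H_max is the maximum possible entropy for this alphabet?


H_max = log2(K) = log2(5) = 2.3219 bits/symbol. Redundancy = 1 - H/H_max = 1 - 1.02/2.3219 = 1 - 0.4393 = 0.5607

0.5607


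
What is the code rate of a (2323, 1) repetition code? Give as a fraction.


Rate = k/n = 1/2323

1/2323


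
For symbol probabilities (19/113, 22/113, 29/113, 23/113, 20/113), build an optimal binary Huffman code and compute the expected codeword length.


Huffman construction (repeatedly merge the two least-probable nodes; each merge adds 1 bit to every symbol beneath it): 19/113 + 20/113 = 39/113; 22/113 + 23/113 = 45/113; 29/113 + 39/113 = 68/113; 45/113 + 68/113 = 1. Resulting codeword lengths (in the order the probabilities were given): (3, 2, 2, 2, 3). L_avg = sum(p_i * l_i) = 19/113*3 + 22/113*2 + 29/113*2 + 23/113*2 + 20/113*3 = 265/113 = 2.3451

2.3451 bits


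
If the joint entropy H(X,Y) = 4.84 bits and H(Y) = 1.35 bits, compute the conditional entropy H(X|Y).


H(X|Y) = H(X,Y) - H(Y) = 4.84 - 1.35 = 3.49

3.49 bits


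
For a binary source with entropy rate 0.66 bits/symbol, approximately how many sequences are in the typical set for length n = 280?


log2|A_typical| = nH = 280 * 0.66 = 184.8, so |A_typical| ~ 2^184.8 = 4.269e+55

4.269e+55


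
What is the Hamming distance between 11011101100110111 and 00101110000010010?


Count differing positions: ^ ^ ^ ^ . . ^ ^ ^ . . ^ . . ^ . ^ = 10 differences

10


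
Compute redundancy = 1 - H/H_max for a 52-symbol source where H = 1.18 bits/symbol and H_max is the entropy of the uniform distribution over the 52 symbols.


H_max = log2(K) = log2(52) = 5.7004 bits/symbol. Redundancy = 1 - H/H_max = 1 - 1.18/5.7004 = 1 - 0.207 = 0.793

0.793


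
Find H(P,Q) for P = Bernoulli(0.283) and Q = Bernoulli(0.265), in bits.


H(P,Q) = -p*log2(q) - (1-p)*log2(1-q). -0.283*log2(0.265) = 0.542210; -0.717*log2(0.735) = 0.318480. H(P,Q) = 0.542210 + 0.318480 = 0.8607

0.8607 bits


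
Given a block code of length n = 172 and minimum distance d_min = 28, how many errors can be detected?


Detection capability = d_min - 1 = 28 - 1 = 27

27 errors


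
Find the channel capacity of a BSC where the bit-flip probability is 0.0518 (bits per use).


H(p) = -p*log2(p) - (1-p)*log2(1-p) = -0.0518*log2(0.0518) - 0.9482*log2(0.9482) = 0.221233 + 0.072762 = 0.294. C = 1 - H(p) = 1 - 0.294 = 0.706

0.706 bits


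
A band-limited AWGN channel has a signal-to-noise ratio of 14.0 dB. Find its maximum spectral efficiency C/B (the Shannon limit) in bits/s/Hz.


SNR_linear = 10^(14.0/10) = 25.1189; C/B = log2(1 + SNR_linear) = log2(1 + 25.1189) = 4.707

4.707 bits/s/Hz


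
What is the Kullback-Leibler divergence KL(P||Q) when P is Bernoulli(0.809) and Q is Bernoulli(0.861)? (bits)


KL = p*log2(p/q) + (1-p)*log2((1-p)/(1-q)) = 0.809*log2(0.809/0.861) + 0.191*log2(0.191/0.139) = 0.0149

0.0149 bits


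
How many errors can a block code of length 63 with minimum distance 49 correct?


Correction capability = floor((d-1)/2) = floor((49-1)/2) = 24

24 errors


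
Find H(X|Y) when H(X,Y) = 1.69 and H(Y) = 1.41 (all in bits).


H(X|Y) = H(X,Y) - H(Y) = 1.69 - 1.41 = 0.28

0.28 bits


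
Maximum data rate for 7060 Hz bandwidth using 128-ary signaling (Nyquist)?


Rate = 2 * B * log2(M) = 2 * 7060 * 7.0 = 98840.0

98840.0 bps


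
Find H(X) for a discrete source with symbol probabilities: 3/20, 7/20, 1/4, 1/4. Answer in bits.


H = -sum(p_i * log2(p_i)). Terms: -(3/20)*log2(3/20) = 0.410545; -(7/20)*log2(7/20) = 0.530101; -(1/4)*log2(1/4) = 0.500000; -(1/4)*log2(1/4) = 0.500000. H = 0.410545 + 0.530101 + 0.500000 + 0.500000 = 1.9406

1.9406 bits


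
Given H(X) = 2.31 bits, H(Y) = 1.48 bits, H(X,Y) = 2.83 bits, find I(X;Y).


I(X;Y) = H(X) + H(Y) - H(X,Y) = 2.31 + 1.48 - 2.83 = 0.96

0.96 bits


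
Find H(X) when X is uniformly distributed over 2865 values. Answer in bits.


H = log2(n) = log2(2865) = 11.4843

11.4843 bits


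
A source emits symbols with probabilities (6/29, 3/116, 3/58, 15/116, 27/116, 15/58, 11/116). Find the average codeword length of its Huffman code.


Huffman construction (repeatedly merge the two least-probable nodes; each merge adds 1 bit to every symbol beneath it): 3/116 + 3/58 = 9/116; 9/116 + 11/116 = 5/29; 15/116 + 5/29 = 35/116; 6/29 + 27/116 = 51/116; 15/58 + 35/116 = 65/116; 51/116 + 65/116 = 1. Resulting codeword lengths (in the order the probabilities were given): (2, 5, 5, 3, 2, 2, 4). L_avg = sum(p_i * l_i) = 6/29*2 + 3/116*5 + 3/58*5 + 15/116*3 + 27/116*2 + 15/58*2 + 11/116*4 = 74/29 = 2.5517

2.5517 bits


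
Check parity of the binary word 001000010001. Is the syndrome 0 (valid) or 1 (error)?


Syndrome = XOR of all bits = 0 XOR 0 XOR 1 XOR 0 XOR 0 XOR 0 XOR 0 XOR 1 XOR 0 XOR 0 XOR 0 XOR 1 = 1

1


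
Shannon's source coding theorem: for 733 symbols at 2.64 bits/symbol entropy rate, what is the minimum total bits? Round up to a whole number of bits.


Minimum bits >= n * H = 733 * 2.64 = 1935.12, rounded up to a whole number of bits = 1936

1936 bits


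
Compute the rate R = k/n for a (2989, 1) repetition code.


Rate = k/n = 1/2989

1/2989


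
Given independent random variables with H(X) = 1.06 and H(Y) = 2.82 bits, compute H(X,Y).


For independent variables, H(X,Y) = H(X) + H(Y) = 1.06 + 2.82 = 3.88

3.88 bits


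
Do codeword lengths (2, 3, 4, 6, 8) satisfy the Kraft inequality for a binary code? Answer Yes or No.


Kraft sum = sum(2^(-l_i)) = 0.457, need <= 1. Result: satisfied (a binary prefix-free code with these lengths exists)

Yes


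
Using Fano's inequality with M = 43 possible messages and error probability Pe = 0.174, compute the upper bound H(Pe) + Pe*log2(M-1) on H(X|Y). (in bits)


H(Pe) = -Pe*log2(Pe) - (1-Pe)*log2(1-Pe) = -0.174*log2(0.174) - 0.826*log2(0.826) = 0.438974 + 0.227799 = 0.6668. Pe*log2(M-1) = 0.174*log2(42) = 0.938263. Bound = H(Pe) + Pe*log2(M-1) = 0.438974 + 0.227799 + 0.938263 = 1.605

1.605 bits


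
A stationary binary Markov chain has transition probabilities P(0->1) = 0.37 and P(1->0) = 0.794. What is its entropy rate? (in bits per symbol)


Stationary distribution: pi_0 = p10/(p01+p10) = 0.6821, pi_1 = 0.3179. Entropy rate H' = pi_0*H(p01) + pi_1*H(p10) = 0.6821*0.9507 + 0.3179*0.7338 = 0.8817

0.8817 bits/symbol


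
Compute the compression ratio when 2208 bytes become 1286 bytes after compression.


Ratio = original / compressed = 2208 / 1286 = 1.717

1.717


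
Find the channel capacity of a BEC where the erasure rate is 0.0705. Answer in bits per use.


C = 1 - epsilon = 1 - 0.0705 = 0.9295

0.9295 bits


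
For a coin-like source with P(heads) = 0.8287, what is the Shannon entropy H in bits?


H = -p*log2(p) - (1-p)*log2(1-p). -0.8287*log2(0.8287) = 0.224642; -0.1713*log2(0.1713) = 0.436028. H = 0.224642 + 0.436028 = 0.6607

0.6607 bits


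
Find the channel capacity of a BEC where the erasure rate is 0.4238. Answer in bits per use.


C = 1 - epsilon = 1 - 0.4238 = 0.5762

0.5762 bits


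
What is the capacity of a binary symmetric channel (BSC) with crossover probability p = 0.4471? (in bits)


H(p) = -p*log2(p) - (1-p)*log2(1-p) = -0.4471*log2(0.4471) - 0.5529*log2(0.5529) = 0.519231 + 0.472679 = 0.9919. C = 1 - H(p) = 1 - 0.9919 = 0.0081

0.0081 bits


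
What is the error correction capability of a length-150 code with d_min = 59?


Correction capability = floor((d-1)/2) = floor((59-1)/2) = 29

29 errors


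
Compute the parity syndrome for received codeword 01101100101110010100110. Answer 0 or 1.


Syndrome = XOR of all bits = 0 XOR 1 XOR 1 XOR 0 XOR 1 XOR 1 XOR 0 XOR 0 XOR 1 XOR 0 XOR 1 XOR 1 XOR 1 XOR 0 XOR 0 XOR 1 XOR 0 XOR 1 XOR 0 XOR 0 XOR 1 XOR 1 XOR 0 = 0

0


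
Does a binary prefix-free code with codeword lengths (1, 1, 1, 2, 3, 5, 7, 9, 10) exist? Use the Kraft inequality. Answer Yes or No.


Kraft sum = sum(2^(-l_i)) = 1.917, need <= 1. Result: violated (a binary prefix-free code with these lengths cannot exist)

No


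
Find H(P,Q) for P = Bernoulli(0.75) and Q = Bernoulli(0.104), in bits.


H(P,Q) = -p*log2(q) - (1-p)*log2(1-q). -0.75*log2(0.104) = 2.449008; -0.25*log2(0.896) = 0.039607. H(P,Q) = 2.449008 + 0.039607 = 2.4886

2.4886 bits


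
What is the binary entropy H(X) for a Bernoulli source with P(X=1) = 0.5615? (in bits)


H = -p*log2(p) - (1-p)*log2(1-p). -0.5615*log2(0.5615) = 0.467529; -0.4385*log2(0.4385) = 0.521531. H = 0.467529 + 0.521531 = 0.9891

0.9891 bits


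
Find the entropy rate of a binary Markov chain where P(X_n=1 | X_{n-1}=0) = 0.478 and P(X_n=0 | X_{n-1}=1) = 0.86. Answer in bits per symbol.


Stationary distribution: pi_0 = p10/(p01+p10) = 0.6428, pi_1 = 0.3572. Entropy rate H' = pi_0*H(p01) + pi_1*H(p10) = 0.6428*0.9986 + 0.3572*0.5842 = 0.8506

0.8506 bits/symbol


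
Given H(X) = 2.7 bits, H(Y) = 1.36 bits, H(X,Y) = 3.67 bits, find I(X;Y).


I(X;Y) = H(X) + H(Y) - H(X,Y) = 2.7 + 1.36 - 3.67 = 0.39

0.39 bits


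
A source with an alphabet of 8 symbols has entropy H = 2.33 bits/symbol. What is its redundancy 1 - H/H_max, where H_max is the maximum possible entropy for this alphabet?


H_max = log2(K) = log2(8) = 3.0 bits/symbol. Redundancy = 1 - H/H_max = 1 - 2.33/3.0 = 1 - 0.7767 = 0.2233

0.2233


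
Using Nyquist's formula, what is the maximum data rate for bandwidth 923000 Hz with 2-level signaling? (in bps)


Rate = 2 * B * log2(M) = 2 * 923000 * 1.0 = 1846000.0

1846000.0 bps


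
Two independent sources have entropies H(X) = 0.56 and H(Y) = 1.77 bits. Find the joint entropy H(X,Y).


For independent variables, H(X,Y) = H(X) + H(Y) = 0.56 + 1.77 = 2.33

2.33 bits


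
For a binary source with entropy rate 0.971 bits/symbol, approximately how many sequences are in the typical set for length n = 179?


log2|A_typical| = nH = 179 * 0.971 = 173.809, so |A_typical| ~ 2^173.809 = 2.098e+52

2.098e+52


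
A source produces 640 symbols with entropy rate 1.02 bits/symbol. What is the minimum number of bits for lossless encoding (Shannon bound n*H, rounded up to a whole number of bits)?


Minimum bits >= n * H = 640 * 1.02 = 652.8, rounded up to a whole number of bits = 653

653 bits


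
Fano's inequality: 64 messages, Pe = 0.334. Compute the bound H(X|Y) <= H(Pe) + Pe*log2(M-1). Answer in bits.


H(Pe) = -Pe*log2(Pe) - (1-Pe)*log2(1-Pe) = -0.334*log2(0.334) - 0.666*log2(0.666) = 0.528415 + 0.390546 = 0.919. Pe*log2(M-1) = 0.334*log2(63) = 1.996411. Bound = H(Pe) + Pe*log2(M-1) = 0.528415 + 0.390546 + 1.996411 = 2.9154

2.9154 bits


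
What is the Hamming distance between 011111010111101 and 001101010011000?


Count differing positions: . ^ . . ^ . . . . ^ . . ^ . ^ = 5 differences

5


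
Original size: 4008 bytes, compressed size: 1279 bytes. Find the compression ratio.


Ratio = original / compressed = 4008 / 1279 = 3.1337

3.1337


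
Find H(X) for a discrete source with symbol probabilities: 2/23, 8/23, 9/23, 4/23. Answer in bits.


H = -sum(p_i * log2(p_i)). Terms: -(2/23)*log2(2/23) = 0.306397; -(8/23)*log2(8/23) = 0.529935; -(9/23)*log2(9/23) = 0.529684; -(4/23)*log2(4/23) = 0.438880. H = 0.306397 + 0.529935 + 0.529684 + 0.438880 = 1.8049

1.8049 bits


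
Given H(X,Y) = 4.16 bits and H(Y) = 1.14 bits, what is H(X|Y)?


H(X|Y) = H(X,Y) - H(Y) = 4.16 - 1.14 = 3.02

3.02 bits


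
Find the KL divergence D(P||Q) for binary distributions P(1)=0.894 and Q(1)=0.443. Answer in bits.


KL = p*log2(p/q) + (1-p)*log2((1-p)/(1-q)) = 0.894*log2(0.894/0.443) + 0.106*log2(0.106/0.557) = 0.6519

0.6519 bits


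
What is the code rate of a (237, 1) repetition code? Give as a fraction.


Rate = k/n = 1/237

1/237


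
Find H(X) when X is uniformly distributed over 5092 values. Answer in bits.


H = log2(n) = log2(5092) = 12.314

12.314 bits


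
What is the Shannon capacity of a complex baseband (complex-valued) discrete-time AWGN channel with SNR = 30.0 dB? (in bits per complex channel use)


SNR_linear = 10^(30.0/10) = 1000.0; C = log2(1 + SNR_linear) = log2(1 + 1000.0) = 9.9672

9.9672 bits/channel use


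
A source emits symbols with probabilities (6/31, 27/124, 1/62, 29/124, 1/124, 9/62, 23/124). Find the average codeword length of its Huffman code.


Huffman construction (repeatedly merge the two least-probable nodes; each merge adds 1 bit to every symbol beneath it): 1/124 + 1/62 = 3/124; 3/124 + 9/62 = 21/124; 21/124 + 23/124 = 11/31; 6/31 + 27/124 = 51/124; 29/124 + 11/31 = 73/124; 51/124 + 73/124 = 1. Resulting codeword lengths (in the order the probabilities were given): (2, 2, 5, 2, 5, 4, 3). L_avg = sum(p_i * l_i) = 6/31*2 + 27/124*2 + 1/62*5 + 29/124*2 + 1/124*5 + 9/62*4 + 23/124*3 = 79/31 = 2.5484

2.5484 bits


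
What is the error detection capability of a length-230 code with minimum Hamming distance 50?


Detection capability = d_min - 1 = 50 - 1 = 49

49 errors


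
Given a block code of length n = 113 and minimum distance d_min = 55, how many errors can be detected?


Detection capability = d_min - 1 = 55 - 1 = 54

54 errors


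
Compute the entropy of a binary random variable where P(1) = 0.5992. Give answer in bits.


H = -p*log2(p) - (1-p)*log2(1-p). -0.5992*log2(0.5992) = 0.442743; -0.4008*log2(0.4008) = 0.528673. H = 0.442743 + 0.528673 = 0.9714

0.9714 bits


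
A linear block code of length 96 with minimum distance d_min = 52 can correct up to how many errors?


Correction capability = floor((d-1)/2) = floor((52-1)/2) = 25

25 errors


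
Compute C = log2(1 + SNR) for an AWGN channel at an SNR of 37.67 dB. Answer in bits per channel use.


SNR_linear = 10^(37.67/10) = 5847.9008; C = log2(1 + SNR_linear) = log2(1 + 5847.9008) = 12.5139

12.5139 bits/channel use


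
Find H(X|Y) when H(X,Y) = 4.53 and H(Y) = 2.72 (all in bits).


H(X|Y) = H(X,Y) - H(Y) = 4.53 - 2.72 = 1.81

1.81 bits


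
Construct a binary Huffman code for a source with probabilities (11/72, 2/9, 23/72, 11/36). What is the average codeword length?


Huffman construction (repeatedly merge the two least-probable nodes; each merge adds 1 bit to every symbol beneath it): 11/72 + 2/9 = 3/8; 11/36 + 23/72 = 5/8; 3/8 + 5/8 = 1. Resulting codeword lengths (in the order the probabilities were given): (2, 2, 2, 2). L_avg = sum(p_i * l_i) = 11/72*2 + 2/9*2 + 23/72*2 + 11/36*2 = 2

2.0 bits


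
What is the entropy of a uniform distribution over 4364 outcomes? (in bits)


H = log2(n) = log2(4364) = 12.0914

12.0914 bits


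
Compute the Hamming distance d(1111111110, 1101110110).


Count differing positions: . . ^ . . . ^ . . . = 2 differences

2


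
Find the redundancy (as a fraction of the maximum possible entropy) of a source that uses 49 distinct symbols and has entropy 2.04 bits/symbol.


H_max = log2(K) = log2(49) = 5.6147 bits/symbol. Redundancy = 1 - H/H_max = 1 - 2.04/5.6147 = 1 - 0.3633 = 0.6367

0.6367


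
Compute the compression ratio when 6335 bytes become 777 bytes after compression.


Ratio = original / compressed = 6335 / 777 = 8.1532

8.1532


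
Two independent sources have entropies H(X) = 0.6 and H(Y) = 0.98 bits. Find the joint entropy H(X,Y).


For independent variables, H(X,Y) = H(X) + H(Y) = 0.6 + 0.98 = 1.58

1.58 bits


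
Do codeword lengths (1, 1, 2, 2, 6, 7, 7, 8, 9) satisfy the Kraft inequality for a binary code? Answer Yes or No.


Kraft sum = sum(2^(-l_i)) = 1.5371, need <= 1. Result: violated (a binary prefix-free code with these lengths cannot exist)

No


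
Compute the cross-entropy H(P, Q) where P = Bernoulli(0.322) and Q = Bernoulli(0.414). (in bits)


H(P,Q) = -p*log2(q) - (1-p)*log2(1-q). -0.322*log2(0.414) = 0.409680; -0.678*log2(0.586) = 0.522757. H(P,Q) = 0.409680 + 0.522757 = 0.9324

0.9324 bits


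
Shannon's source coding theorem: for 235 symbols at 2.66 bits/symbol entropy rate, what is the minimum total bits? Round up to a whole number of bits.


Minimum bits >= n * H = 235 * 2.66 = 625.1, rounded up to a whole number of bits = 626

626 bits


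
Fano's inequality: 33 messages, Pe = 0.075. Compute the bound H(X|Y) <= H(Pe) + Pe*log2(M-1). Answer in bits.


H(Pe) = -Pe*log2(Pe) - (1-Pe)*log2(1-Pe) = -0.075*log2(0.075) - 0.925*log2(0.925) = 0.280272 + 0.104039 = 0.3843. Pe*log2(M-1) = 0.075*log2(32) = 0.375000. Bound = H(Pe) + Pe*log2(M-1) = 0.280272 + 0.104039 + 0.375000 = 0.7593

0.7593 bits


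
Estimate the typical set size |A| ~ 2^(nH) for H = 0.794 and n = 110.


log2|A_typical| = nH = 110 * 0.794 = 87.34, so |A_typical| ~ 2^87.34 = 1.959e+26

1.959e+26


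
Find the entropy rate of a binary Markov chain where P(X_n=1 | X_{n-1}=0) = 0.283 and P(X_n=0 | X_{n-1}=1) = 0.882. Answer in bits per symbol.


Stationary distribution: pi_0 = p10/(p01+p10) = 0.7571, pi_1 = 0.2429. Entropy rate H' = pi_0*H(p01) + pi_1*H(p10) = 0.7571*0.8595 + 0.2429*0.5236 = 0.7779

0.7779 bits/symbol


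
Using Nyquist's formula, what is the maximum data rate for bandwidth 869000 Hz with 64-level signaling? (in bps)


Rate = 2 * B * log2(M) = 2 * 869000 * 6.0 = 10428000.0

10428000.0 bps


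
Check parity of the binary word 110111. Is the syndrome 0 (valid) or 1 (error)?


Syndrome = XOR of all bits = 1 XOR 1 XOR 0 XOR 1 XOR 1 XOR 1 = 1

1


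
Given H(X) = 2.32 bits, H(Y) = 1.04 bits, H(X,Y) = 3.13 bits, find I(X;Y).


I(X;Y) = H(X) + H(Y) - H(X,Y) = 2.32 + 1.04 - 3.13 = 0.23

0.23 bits


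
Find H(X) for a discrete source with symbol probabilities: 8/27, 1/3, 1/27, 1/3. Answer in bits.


H = -sum(p_i * log2(p_i)). Terms: -(8/27)*log2(8/27) = 0.519967; -(1/3)*log2(1/3) = 0.528321; -(1/27)*log2(1/27) = 0.176107; -(1/3)*log2(1/3) = 0.528321. H = 0.519967 + 0.528321 + 0.176107 + 0.528321 = 1.7527

1.7527 bits
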